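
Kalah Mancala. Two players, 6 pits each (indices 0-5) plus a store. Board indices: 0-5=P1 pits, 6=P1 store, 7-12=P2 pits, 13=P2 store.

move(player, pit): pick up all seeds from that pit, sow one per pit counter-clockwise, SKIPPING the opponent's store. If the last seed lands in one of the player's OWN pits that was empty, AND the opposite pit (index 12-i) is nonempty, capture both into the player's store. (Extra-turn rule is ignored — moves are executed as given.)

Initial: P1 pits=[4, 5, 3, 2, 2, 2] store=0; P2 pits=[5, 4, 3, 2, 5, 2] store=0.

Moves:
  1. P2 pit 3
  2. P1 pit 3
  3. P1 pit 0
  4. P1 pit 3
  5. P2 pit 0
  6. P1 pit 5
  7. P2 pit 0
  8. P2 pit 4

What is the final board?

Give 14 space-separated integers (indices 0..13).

Answer: 1 7 5 1 6 0 1 0 7 4 1 0 5 1

Derivation:
Move 1: P2 pit3 -> P1=[4,5,3,2,2,2](0) P2=[5,4,3,0,6,3](0)
Move 2: P1 pit3 -> P1=[4,5,3,0,3,3](0) P2=[5,4,3,0,6,3](0)
Move 3: P1 pit0 -> P1=[0,6,4,1,4,3](0) P2=[5,4,3,0,6,3](0)
Move 4: P1 pit3 -> P1=[0,6,4,0,5,3](0) P2=[5,4,3,0,6,3](0)
Move 5: P2 pit0 -> P1=[0,6,4,0,5,3](0) P2=[0,5,4,1,7,4](0)
Move 6: P1 pit5 -> P1=[0,6,4,0,5,0](1) P2=[1,6,4,1,7,4](0)
Move 7: P2 pit0 -> P1=[0,6,4,0,5,0](1) P2=[0,7,4,1,7,4](0)
Move 8: P2 pit4 -> P1=[1,7,5,1,6,0](1) P2=[0,7,4,1,0,5](1)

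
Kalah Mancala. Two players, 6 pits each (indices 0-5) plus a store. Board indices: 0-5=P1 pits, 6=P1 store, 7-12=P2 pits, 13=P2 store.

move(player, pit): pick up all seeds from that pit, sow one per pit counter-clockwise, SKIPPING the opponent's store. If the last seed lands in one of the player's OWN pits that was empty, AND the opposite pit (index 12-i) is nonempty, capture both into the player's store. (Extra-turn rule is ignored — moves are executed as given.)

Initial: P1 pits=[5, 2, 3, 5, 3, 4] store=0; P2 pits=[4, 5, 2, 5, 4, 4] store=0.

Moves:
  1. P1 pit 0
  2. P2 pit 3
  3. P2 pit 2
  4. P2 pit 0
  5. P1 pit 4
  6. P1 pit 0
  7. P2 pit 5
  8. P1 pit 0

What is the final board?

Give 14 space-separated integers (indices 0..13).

Move 1: P1 pit0 -> P1=[0,3,4,6,4,5](0) P2=[4,5,2,5,4,4](0)
Move 2: P2 pit3 -> P1=[1,4,4,6,4,5](0) P2=[4,5,2,0,5,5](1)
Move 3: P2 pit2 -> P1=[1,4,4,6,4,5](0) P2=[4,5,0,1,6,5](1)
Move 4: P2 pit0 -> P1=[1,4,4,6,4,5](0) P2=[0,6,1,2,7,5](1)
Move 5: P1 pit4 -> P1=[1,4,4,6,0,6](1) P2=[1,7,1,2,7,5](1)
Move 6: P1 pit0 -> P1=[0,5,4,6,0,6](1) P2=[1,7,1,2,7,5](1)
Move 7: P2 pit5 -> P1=[1,6,5,7,0,6](1) P2=[1,7,1,2,7,0](2)
Move 8: P1 pit0 -> P1=[0,7,5,7,0,6](1) P2=[1,7,1,2,7,0](2)

Answer: 0 7 5 7 0 6 1 1 7 1 2 7 0 2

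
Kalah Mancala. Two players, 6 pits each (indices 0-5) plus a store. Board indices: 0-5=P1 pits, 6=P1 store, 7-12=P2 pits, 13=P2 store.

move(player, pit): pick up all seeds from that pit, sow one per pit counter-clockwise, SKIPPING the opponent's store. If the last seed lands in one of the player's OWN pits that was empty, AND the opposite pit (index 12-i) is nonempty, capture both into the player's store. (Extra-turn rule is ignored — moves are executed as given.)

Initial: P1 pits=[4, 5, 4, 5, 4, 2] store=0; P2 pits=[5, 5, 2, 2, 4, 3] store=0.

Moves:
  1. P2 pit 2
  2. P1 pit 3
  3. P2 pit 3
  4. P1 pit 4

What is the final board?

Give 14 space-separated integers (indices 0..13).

Answer: 4 5 4 0 0 4 2 7 7 1 0 6 4 1

Derivation:
Move 1: P2 pit2 -> P1=[4,5,4,5,4,2](0) P2=[5,5,0,3,5,3](0)
Move 2: P1 pit3 -> P1=[4,5,4,0,5,3](1) P2=[6,6,0,3,5,3](0)
Move 3: P2 pit3 -> P1=[4,5,4,0,5,3](1) P2=[6,6,0,0,6,4](1)
Move 4: P1 pit4 -> P1=[4,5,4,0,0,4](2) P2=[7,7,1,0,6,4](1)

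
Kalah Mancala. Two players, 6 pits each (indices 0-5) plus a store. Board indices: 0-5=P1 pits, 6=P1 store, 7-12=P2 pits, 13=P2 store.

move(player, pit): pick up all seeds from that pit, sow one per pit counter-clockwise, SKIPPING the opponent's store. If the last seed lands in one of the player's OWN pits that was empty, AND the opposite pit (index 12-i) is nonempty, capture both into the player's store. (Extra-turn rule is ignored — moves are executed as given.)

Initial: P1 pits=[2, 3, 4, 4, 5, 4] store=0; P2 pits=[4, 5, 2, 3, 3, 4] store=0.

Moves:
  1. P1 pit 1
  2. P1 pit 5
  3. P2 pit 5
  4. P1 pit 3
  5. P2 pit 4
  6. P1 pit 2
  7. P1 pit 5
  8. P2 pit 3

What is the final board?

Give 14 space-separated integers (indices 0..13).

Move 1: P1 pit1 -> P1=[2,0,5,5,6,4](0) P2=[4,5,2,3,3,4](0)
Move 2: P1 pit5 -> P1=[2,0,5,5,6,0](1) P2=[5,6,3,3,3,4](0)
Move 3: P2 pit5 -> P1=[3,1,6,5,6,0](1) P2=[5,6,3,3,3,0](1)
Move 4: P1 pit3 -> P1=[3,1,6,0,7,1](2) P2=[6,7,3,3,3,0](1)
Move 5: P2 pit4 -> P1=[4,1,6,0,7,1](2) P2=[6,7,3,3,0,1](2)
Move 6: P1 pit2 -> P1=[4,1,0,1,8,2](3) P2=[7,8,3,3,0,1](2)
Move 7: P1 pit5 -> P1=[4,1,0,1,8,0](4) P2=[8,8,3,3,0,1](2)
Move 8: P2 pit3 -> P1=[4,1,0,1,8,0](4) P2=[8,8,3,0,1,2](3)

Answer: 4 1 0 1 8 0 4 8 8 3 0 1 2 3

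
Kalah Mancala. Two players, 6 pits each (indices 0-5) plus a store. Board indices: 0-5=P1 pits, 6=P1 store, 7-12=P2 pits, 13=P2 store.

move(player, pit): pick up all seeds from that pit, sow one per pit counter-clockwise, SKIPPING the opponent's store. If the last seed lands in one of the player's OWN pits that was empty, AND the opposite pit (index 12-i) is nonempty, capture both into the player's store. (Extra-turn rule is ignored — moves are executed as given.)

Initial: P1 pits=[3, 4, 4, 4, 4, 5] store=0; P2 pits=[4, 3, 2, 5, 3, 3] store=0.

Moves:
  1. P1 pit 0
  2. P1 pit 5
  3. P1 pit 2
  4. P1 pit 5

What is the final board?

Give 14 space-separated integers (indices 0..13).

Move 1: P1 pit0 -> P1=[0,5,5,5,4,5](0) P2=[4,3,2,5,3,3](0)
Move 2: P1 pit5 -> P1=[0,5,5,5,4,0](1) P2=[5,4,3,6,3,3](0)
Move 3: P1 pit2 -> P1=[0,5,0,6,5,1](2) P2=[6,4,3,6,3,3](0)
Move 4: P1 pit5 -> P1=[0,5,0,6,5,0](3) P2=[6,4,3,6,3,3](0)

Answer: 0 5 0 6 5 0 3 6 4 3 6 3 3 0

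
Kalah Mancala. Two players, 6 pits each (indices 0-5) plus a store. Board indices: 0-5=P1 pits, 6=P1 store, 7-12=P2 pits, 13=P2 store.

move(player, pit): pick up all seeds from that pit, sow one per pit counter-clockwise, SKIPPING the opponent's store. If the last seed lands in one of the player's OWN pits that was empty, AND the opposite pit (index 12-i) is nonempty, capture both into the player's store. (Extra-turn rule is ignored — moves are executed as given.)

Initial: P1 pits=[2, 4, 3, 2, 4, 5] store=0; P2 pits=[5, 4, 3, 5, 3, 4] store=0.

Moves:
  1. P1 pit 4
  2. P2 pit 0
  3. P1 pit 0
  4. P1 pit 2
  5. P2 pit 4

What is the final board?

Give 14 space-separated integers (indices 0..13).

Answer: 1 6 0 3 1 7 2 0 6 4 6 0 6 2

Derivation:
Move 1: P1 pit4 -> P1=[2,4,3,2,0,6](1) P2=[6,5,3,5,3,4](0)
Move 2: P2 pit0 -> P1=[2,4,3,2,0,6](1) P2=[0,6,4,6,4,5](1)
Move 3: P1 pit0 -> P1=[0,5,4,2,0,6](1) P2=[0,6,4,6,4,5](1)
Move 4: P1 pit2 -> P1=[0,5,0,3,1,7](2) P2=[0,6,4,6,4,5](1)
Move 5: P2 pit4 -> P1=[1,6,0,3,1,7](2) P2=[0,6,4,6,0,6](2)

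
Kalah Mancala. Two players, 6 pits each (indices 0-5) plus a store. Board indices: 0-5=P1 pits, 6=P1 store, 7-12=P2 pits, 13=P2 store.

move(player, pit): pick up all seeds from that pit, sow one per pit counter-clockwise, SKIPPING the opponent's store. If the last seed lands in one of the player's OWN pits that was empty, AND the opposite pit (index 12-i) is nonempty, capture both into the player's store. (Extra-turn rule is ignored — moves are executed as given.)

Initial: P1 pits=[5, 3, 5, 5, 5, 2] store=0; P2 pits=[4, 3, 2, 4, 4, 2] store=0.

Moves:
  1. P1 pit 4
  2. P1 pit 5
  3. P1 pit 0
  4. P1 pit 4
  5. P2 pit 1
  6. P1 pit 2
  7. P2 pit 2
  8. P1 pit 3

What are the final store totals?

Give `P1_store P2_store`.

Move 1: P1 pit4 -> P1=[5,3,5,5,0,3](1) P2=[5,4,3,4,4,2](0)
Move 2: P1 pit5 -> P1=[5,3,5,5,0,0](2) P2=[6,5,3,4,4,2](0)
Move 3: P1 pit0 -> P1=[0,4,6,6,1,0](9) P2=[0,5,3,4,4,2](0)
Move 4: P1 pit4 -> P1=[0,4,6,6,0,1](9) P2=[0,5,3,4,4,2](0)
Move 5: P2 pit1 -> P1=[0,4,6,6,0,1](9) P2=[0,0,4,5,5,3](1)
Move 6: P1 pit2 -> P1=[0,4,0,7,1,2](10) P2=[1,1,4,5,5,3](1)
Move 7: P2 pit2 -> P1=[0,4,0,7,1,2](10) P2=[1,1,0,6,6,4](2)
Move 8: P1 pit3 -> P1=[0,4,0,0,2,3](11) P2=[2,2,1,7,6,4](2)

Answer: 11 2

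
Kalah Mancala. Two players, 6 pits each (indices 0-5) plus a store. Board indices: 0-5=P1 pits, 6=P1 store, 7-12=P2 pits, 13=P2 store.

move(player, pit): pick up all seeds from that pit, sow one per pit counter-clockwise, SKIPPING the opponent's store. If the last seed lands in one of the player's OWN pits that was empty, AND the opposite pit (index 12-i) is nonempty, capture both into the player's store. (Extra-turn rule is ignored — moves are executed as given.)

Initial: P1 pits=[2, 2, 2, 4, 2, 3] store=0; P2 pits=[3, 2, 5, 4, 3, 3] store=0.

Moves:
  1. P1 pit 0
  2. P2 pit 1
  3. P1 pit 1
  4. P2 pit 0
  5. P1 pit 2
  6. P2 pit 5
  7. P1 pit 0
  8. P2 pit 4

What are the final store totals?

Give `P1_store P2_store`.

Answer: 1 2

Derivation:
Move 1: P1 pit0 -> P1=[0,3,3,4,2,3](0) P2=[3,2,5,4,3,3](0)
Move 2: P2 pit1 -> P1=[0,3,3,4,2,3](0) P2=[3,0,6,5,3,3](0)
Move 3: P1 pit1 -> P1=[0,0,4,5,3,3](0) P2=[3,0,6,5,3,3](0)
Move 4: P2 pit0 -> P1=[0,0,4,5,3,3](0) P2=[0,1,7,6,3,3](0)
Move 5: P1 pit2 -> P1=[0,0,0,6,4,4](1) P2=[0,1,7,6,3,3](0)
Move 6: P2 pit5 -> P1=[1,1,0,6,4,4](1) P2=[0,1,7,6,3,0](1)
Move 7: P1 pit0 -> P1=[0,2,0,6,4,4](1) P2=[0,1,7,6,3,0](1)
Move 8: P2 pit4 -> P1=[1,2,0,6,4,4](1) P2=[0,1,7,6,0,1](2)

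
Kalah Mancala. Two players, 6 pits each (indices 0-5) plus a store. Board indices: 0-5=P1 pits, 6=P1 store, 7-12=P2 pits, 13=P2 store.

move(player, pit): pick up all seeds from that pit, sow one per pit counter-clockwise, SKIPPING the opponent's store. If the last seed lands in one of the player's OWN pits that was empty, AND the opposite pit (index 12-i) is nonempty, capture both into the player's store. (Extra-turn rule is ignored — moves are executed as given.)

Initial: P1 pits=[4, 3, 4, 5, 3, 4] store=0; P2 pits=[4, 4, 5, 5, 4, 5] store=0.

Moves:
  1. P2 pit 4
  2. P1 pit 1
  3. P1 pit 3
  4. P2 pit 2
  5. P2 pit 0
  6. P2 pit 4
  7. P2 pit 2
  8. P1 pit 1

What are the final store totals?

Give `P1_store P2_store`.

Answer: 1 3

Derivation:
Move 1: P2 pit4 -> P1=[5,4,4,5,3,4](0) P2=[4,4,5,5,0,6](1)
Move 2: P1 pit1 -> P1=[5,0,5,6,4,5](0) P2=[4,4,5,5,0,6](1)
Move 3: P1 pit3 -> P1=[5,0,5,0,5,6](1) P2=[5,5,6,5,0,6](1)
Move 4: P2 pit2 -> P1=[6,1,5,0,5,6](1) P2=[5,5,0,6,1,7](2)
Move 5: P2 pit0 -> P1=[6,1,5,0,5,6](1) P2=[0,6,1,7,2,8](2)
Move 6: P2 pit4 -> P1=[6,1,5,0,5,6](1) P2=[0,6,1,7,0,9](3)
Move 7: P2 pit2 -> P1=[6,1,5,0,5,6](1) P2=[0,6,0,8,0,9](3)
Move 8: P1 pit1 -> P1=[6,0,6,0,5,6](1) P2=[0,6,0,8,0,9](3)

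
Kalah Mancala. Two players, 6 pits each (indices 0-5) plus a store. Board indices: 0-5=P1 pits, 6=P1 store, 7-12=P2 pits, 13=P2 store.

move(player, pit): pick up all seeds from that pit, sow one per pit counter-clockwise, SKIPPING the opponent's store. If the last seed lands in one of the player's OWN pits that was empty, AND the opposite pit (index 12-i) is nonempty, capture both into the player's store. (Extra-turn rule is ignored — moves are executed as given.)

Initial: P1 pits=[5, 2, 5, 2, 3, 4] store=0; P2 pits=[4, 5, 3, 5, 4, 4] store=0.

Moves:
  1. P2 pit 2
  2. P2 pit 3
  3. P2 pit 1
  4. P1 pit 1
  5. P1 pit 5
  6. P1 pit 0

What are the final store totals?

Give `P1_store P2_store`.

Answer: 2 2

Derivation:
Move 1: P2 pit2 -> P1=[5,2,5,2,3,4](0) P2=[4,5,0,6,5,5](0)
Move 2: P2 pit3 -> P1=[6,3,6,2,3,4](0) P2=[4,5,0,0,6,6](1)
Move 3: P2 pit1 -> P1=[6,3,6,2,3,4](0) P2=[4,0,1,1,7,7](2)
Move 4: P1 pit1 -> P1=[6,0,7,3,4,4](0) P2=[4,0,1,1,7,7](2)
Move 5: P1 pit5 -> P1=[6,0,7,3,4,0](1) P2=[5,1,2,1,7,7](2)
Move 6: P1 pit0 -> P1=[0,1,8,4,5,1](2) P2=[5,1,2,1,7,7](2)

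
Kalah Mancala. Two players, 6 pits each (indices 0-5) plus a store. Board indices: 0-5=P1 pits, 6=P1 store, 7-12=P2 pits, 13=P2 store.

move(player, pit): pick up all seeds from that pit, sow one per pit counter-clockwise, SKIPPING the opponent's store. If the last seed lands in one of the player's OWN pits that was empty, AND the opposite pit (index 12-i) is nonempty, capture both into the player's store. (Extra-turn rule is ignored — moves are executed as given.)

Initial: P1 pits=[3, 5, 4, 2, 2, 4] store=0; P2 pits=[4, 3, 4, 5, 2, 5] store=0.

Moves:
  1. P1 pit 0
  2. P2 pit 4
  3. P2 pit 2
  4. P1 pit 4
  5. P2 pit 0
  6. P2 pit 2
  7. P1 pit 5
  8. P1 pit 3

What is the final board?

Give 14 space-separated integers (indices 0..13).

Answer: 0 6 5 0 1 1 3 1 5 1 9 2 7 2

Derivation:
Move 1: P1 pit0 -> P1=[0,6,5,3,2,4](0) P2=[4,3,4,5,2,5](0)
Move 2: P2 pit4 -> P1=[0,6,5,3,2,4](0) P2=[4,3,4,5,0,6](1)
Move 3: P2 pit2 -> P1=[0,6,5,3,2,4](0) P2=[4,3,0,6,1,7](2)
Move 4: P1 pit4 -> P1=[0,6,5,3,0,5](1) P2=[4,3,0,6,1,7](2)
Move 5: P2 pit0 -> P1=[0,6,5,3,0,5](1) P2=[0,4,1,7,2,7](2)
Move 6: P2 pit2 -> P1=[0,6,5,3,0,5](1) P2=[0,4,0,8,2,7](2)
Move 7: P1 pit5 -> P1=[0,6,5,3,0,0](2) P2=[1,5,1,9,2,7](2)
Move 8: P1 pit3 -> P1=[0,6,5,0,1,1](3) P2=[1,5,1,9,2,7](2)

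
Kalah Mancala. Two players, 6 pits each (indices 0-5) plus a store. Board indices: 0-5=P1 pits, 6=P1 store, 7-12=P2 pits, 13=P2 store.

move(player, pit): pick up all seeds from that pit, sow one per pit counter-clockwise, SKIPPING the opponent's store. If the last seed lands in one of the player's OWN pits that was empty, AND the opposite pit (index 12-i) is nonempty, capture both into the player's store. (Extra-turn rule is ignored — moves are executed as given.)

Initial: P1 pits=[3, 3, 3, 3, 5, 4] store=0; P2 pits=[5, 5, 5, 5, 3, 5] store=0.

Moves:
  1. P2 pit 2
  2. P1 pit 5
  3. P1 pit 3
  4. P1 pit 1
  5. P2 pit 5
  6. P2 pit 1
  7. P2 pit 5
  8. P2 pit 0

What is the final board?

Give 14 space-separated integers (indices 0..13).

Move 1: P2 pit2 -> P1=[4,3,3,3,5,4](0) P2=[5,5,0,6,4,6](1)
Move 2: P1 pit5 -> P1=[4,3,3,3,5,0](1) P2=[6,6,1,6,4,6](1)
Move 3: P1 pit3 -> P1=[4,3,3,0,6,1](2) P2=[6,6,1,6,4,6](1)
Move 4: P1 pit1 -> P1=[4,0,4,1,7,1](2) P2=[6,6,1,6,4,6](1)
Move 5: P2 pit5 -> P1=[5,1,5,2,8,1](2) P2=[6,6,1,6,4,0](2)
Move 6: P2 pit1 -> P1=[6,1,5,2,8,1](2) P2=[6,0,2,7,5,1](3)
Move 7: P2 pit5 -> P1=[6,1,5,2,8,1](2) P2=[6,0,2,7,5,0](4)
Move 8: P2 pit0 -> P1=[6,1,5,2,8,1](2) P2=[0,1,3,8,6,1](5)

Answer: 6 1 5 2 8 1 2 0 1 3 8 6 1 5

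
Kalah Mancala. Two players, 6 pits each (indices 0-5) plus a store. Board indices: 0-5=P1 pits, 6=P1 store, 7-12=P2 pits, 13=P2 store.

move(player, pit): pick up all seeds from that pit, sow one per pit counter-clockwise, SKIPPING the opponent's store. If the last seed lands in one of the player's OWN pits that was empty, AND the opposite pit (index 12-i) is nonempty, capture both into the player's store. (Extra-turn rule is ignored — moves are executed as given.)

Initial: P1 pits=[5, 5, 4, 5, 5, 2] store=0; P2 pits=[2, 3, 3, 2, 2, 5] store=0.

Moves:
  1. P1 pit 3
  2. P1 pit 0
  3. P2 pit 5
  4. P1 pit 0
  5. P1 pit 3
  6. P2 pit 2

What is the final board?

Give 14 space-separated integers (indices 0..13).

Move 1: P1 pit3 -> P1=[5,5,4,0,6,3](1) P2=[3,4,3,2,2,5](0)
Move 2: P1 pit0 -> P1=[0,6,5,1,7,4](1) P2=[3,4,3,2,2,5](0)
Move 3: P2 pit5 -> P1=[1,7,6,2,7,4](1) P2=[3,4,3,2,2,0](1)
Move 4: P1 pit0 -> P1=[0,8,6,2,7,4](1) P2=[3,4,3,2,2,0](1)
Move 5: P1 pit3 -> P1=[0,8,6,0,8,5](1) P2=[3,4,3,2,2,0](1)
Move 6: P2 pit2 -> P1=[0,8,6,0,8,5](1) P2=[3,4,0,3,3,1](1)

Answer: 0 8 6 0 8 5 1 3 4 0 3 3 1 1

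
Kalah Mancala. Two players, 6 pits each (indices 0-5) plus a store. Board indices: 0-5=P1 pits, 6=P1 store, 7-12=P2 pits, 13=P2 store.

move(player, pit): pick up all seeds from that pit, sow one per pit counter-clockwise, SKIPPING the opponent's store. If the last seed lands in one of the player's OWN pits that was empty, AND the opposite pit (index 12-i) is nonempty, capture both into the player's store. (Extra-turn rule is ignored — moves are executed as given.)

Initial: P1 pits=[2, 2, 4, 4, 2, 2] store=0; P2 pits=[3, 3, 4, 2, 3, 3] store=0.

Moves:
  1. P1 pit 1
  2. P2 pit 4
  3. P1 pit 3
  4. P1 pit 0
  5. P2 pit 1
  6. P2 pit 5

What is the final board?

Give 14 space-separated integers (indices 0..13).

Move 1: P1 pit1 -> P1=[2,0,5,5,2,2](0) P2=[3,3,4,2,3,3](0)
Move 2: P2 pit4 -> P1=[3,0,5,5,2,2](0) P2=[3,3,4,2,0,4](1)
Move 3: P1 pit3 -> P1=[3,0,5,0,3,3](1) P2=[4,4,4,2,0,4](1)
Move 4: P1 pit0 -> P1=[0,1,6,0,3,3](6) P2=[4,4,0,2,0,4](1)
Move 5: P2 pit1 -> P1=[0,1,6,0,3,3](6) P2=[4,0,1,3,1,5](1)
Move 6: P2 pit5 -> P1=[1,2,7,1,3,3](6) P2=[4,0,1,3,1,0](2)

Answer: 1 2 7 1 3 3 6 4 0 1 3 1 0 2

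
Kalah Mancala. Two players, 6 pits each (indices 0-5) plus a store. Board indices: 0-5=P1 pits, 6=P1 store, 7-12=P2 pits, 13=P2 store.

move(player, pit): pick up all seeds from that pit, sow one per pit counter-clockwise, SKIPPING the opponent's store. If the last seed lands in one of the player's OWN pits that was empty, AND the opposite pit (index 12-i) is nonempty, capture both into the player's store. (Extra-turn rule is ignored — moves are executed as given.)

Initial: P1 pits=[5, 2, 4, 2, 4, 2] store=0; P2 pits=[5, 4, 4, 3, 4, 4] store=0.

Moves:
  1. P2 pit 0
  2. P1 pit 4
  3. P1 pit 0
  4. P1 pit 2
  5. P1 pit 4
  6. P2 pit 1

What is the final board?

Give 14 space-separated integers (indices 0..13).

Move 1: P2 pit0 -> P1=[5,2,4,2,4,2](0) P2=[0,5,5,4,5,5](0)
Move 2: P1 pit4 -> P1=[5,2,4,2,0,3](1) P2=[1,6,5,4,5,5](0)
Move 3: P1 pit0 -> P1=[0,3,5,3,1,4](1) P2=[1,6,5,4,5,5](0)
Move 4: P1 pit2 -> P1=[0,3,0,4,2,5](2) P2=[2,6,5,4,5,5](0)
Move 5: P1 pit4 -> P1=[0,3,0,4,0,6](3) P2=[2,6,5,4,5,5](0)
Move 6: P2 pit1 -> P1=[1,3,0,4,0,6](3) P2=[2,0,6,5,6,6](1)

Answer: 1 3 0 4 0 6 3 2 0 6 5 6 6 1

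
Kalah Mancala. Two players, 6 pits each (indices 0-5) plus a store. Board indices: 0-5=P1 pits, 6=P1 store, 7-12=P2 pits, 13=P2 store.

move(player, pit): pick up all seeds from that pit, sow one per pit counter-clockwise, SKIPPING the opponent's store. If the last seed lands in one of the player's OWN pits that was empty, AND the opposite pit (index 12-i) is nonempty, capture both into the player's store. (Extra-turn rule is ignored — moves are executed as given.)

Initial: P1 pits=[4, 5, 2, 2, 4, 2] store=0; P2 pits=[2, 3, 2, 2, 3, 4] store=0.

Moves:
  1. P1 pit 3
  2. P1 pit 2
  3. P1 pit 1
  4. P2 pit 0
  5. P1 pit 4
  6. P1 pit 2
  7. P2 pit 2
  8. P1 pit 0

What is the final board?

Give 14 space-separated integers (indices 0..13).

Move 1: P1 pit3 -> P1=[4,5,2,0,5,3](0) P2=[2,3,2,2,3,4](0)
Move 2: P1 pit2 -> P1=[4,5,0,1,6,3](0) P2=[2,3,2,2,3,4](0)
Move 3: P1 pit1 -> P1=[4,0,1,2,7,4](1) P2=[2,3,2,2,3,4](0)
Move 4: P2 pit0 -> P1=[4,0,1,2,7,4](1) P2=[0,4,3,2,3,4](0)
Move 5: P1 pit4 -> P1=[4,0,1,2,0,5](2) P2=[1,5,4,3,4,4](0)
Move 6: P1 pit2 -> P1=[4,0,0,3,0,5](2) P2=[1,5,4,3,4,4](0)
Move 7: P2 pit2 -> P1=[4,0,0,3,0,5](2) P2=[1,5,0,4,5,5](1)
Move 8: P1 pit0 -> P1=[0,1,1,4,0,5](8) P2=[1,0,0,4,5,5](1)

Answer: 0 1 1 4 0 5 8 1 0 0 4 5 5 1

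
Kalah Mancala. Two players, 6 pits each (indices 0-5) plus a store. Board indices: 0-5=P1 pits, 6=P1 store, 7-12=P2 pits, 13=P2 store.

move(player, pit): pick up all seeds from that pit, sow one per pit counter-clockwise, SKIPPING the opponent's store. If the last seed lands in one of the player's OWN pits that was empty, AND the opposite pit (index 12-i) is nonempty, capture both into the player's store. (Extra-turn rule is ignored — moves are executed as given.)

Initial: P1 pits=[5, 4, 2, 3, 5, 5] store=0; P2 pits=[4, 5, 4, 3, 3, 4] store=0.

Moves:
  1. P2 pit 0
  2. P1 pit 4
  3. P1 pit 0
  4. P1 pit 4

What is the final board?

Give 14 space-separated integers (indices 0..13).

Answer: 0 5 3 4 0 8 1 1 7 6 4 4 4 0

Derivation:
Move 1: P2 pit0 -> P1=[5,4,2,3,5,5](0) P2=[0,6,5,4,4,4](0)
Move 2: P1 pit4 -> P1=[5,4,2,3,0,6](1) P2=[1,7,6,4,4,4](0)
Move 3: P1 pit0 -> P1=[0,5,3,4,1,7](1) P2=[1,7,6,4,4,4](0)
Move 4: P1 pit4 -> P1=[0,5,3,4,0,8](1) P2=[1,7,6,4,4,4](0)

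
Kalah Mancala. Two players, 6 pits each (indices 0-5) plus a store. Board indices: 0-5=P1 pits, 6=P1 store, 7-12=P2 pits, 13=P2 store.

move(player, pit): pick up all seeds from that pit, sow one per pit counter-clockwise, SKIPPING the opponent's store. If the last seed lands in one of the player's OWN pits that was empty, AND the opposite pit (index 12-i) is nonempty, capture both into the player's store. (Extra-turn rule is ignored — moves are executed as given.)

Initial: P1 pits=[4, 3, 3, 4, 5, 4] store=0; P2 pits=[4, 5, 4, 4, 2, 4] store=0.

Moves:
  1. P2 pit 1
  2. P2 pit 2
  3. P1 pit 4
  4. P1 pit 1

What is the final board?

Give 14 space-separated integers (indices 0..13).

Answer: 5 0 4 5 0 5 3 5 0 1 6 4 6 2

Derivation:
Move 1: P2 pit1 -> P1=[4,3,3,4,5,4](0) P2=[4,0,5,5,3,5](1)
Move 2: P2 pit2 -> P1=[5,3,3,4,5,4](0) P2=[4,0,0,6,4,6](2)
Move 3: P1 pit4 -> P1=[5,3,3,4,0,5](1) P2=[5,1,1,6,4,6](2)
Move 4: P1 pit1 -> P1=[5,0,4,5,0,5](3) P2=[5,0,1,6,4,6](2)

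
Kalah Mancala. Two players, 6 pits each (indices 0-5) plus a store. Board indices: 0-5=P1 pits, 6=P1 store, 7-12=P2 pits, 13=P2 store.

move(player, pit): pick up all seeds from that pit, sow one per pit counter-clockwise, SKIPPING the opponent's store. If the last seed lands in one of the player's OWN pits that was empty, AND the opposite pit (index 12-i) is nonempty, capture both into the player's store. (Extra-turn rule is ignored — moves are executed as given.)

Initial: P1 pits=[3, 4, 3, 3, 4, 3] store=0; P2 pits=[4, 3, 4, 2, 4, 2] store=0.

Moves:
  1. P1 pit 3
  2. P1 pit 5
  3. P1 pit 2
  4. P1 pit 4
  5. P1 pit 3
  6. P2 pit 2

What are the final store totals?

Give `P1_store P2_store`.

Answer: 15 1

Derivation:
Move 1: P1 pit3 -> P1=[3,4,3,0,5,4](1) P2=[4,3,4,2,4,2](0)
Move 2: P1 pit5 -> P1=[3,4,3,0,5,0](2) P2=[5,4,5,2,4,2](0)
Move 3: P1 pit2 -> P1=[3,4,0,1,6,0](8) P2=[0,4,5,2,4,2](0)
Move 4: P1 pit4 -> P1=[3,4,0,1,0,1](9) P2=[1,5,6,3,4,2](0)
Move 5: P1 pit3 -> P1=[3,4,0,0,0,1](15) P2=[1,0,6,3,4,2](0)
Move 6: P2 pit2 -> P1=[4,5,0,0,0,1](15) P2=[1,0,0,4,5,3](1)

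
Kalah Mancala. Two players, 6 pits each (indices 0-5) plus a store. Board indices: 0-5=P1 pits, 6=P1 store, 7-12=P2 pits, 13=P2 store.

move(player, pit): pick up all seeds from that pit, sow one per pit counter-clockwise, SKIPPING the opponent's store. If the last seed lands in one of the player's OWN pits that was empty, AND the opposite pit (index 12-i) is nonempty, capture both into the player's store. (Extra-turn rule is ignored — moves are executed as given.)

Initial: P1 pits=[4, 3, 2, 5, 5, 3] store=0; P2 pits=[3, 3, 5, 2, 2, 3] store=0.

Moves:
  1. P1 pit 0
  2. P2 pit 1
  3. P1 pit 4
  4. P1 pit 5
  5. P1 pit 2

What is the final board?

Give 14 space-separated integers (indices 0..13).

Move 1: P1 pit0 -> P1=[0,4,3,6,6,3](0) P2=[3,3,5,2,2,3](0)
Move 2: P2 pit1 -> P1=[0,4,3,6,6,3](0) P2=[3,0,6,3,3,3](0)
Move 3: P1 pit4 -> P1=[0,4,3,6,0,4](1) P2=[4,1,7,4,3,3](0)
Move 4: P1 pit5 -> P1=[0,4,3,6,0,0](2) P2=[5,2,8,4,3,3](0)
Move 5: P1 pit2 -> P1=[0,4,0,7,1,0](8) P2=[0,2,8,4,3,3](0)

Answer: 0 4 0 7 1 0 8 0 2 8 4 3 3 0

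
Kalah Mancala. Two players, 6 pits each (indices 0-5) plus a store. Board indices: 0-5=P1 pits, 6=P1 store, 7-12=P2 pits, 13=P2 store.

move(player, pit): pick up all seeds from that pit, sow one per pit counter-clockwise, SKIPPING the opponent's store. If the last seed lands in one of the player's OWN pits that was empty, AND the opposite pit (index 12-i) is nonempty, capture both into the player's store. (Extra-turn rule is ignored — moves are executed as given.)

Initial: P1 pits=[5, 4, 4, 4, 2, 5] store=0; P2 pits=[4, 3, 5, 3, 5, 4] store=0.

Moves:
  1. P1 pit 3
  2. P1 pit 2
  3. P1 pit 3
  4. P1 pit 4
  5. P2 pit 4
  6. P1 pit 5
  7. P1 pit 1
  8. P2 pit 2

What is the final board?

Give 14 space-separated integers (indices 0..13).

Move 1: P1 pit3 -> P1=[5,4,4,0,3,6](1) P2=[5,3,5,3,5,4](0)
Move 2: P1 pit2 -> P1=[5,4,0,1,4,7](2) P2=[5,3,5,3,5,4](0)
Move 3: P1 pit3 -> P1=[5,4,0,0,5,7](2) P2=[5,3,5,3,5,4](0)
Move 4: P1 pit4 -> P1=[5,4,0,0,0,8](3) P2=[6,4,6,3,5,4](0)
Move 5: P2 pit4 -> P1=[6,5,1,0,0,8](3) P2=[6,4,6,3,0,5](1)
Move 6: P1 pit5 -> P1=[7,5,1,0,0,0](4) P2=[7,5,7,4,1,6](1)
Move 7: P1 pit1 -> P1=[7,0,2,1,1,1](5) P2=[7,5,7,4,1,6](1)
Move 8: P2 pit2 -> P1=[8,1,3,1,1,1](5) P2=[7,5,0,5,2,7](2)

Answer: 8 1 3 1 1 1 5 7 5 0 5 2 7 2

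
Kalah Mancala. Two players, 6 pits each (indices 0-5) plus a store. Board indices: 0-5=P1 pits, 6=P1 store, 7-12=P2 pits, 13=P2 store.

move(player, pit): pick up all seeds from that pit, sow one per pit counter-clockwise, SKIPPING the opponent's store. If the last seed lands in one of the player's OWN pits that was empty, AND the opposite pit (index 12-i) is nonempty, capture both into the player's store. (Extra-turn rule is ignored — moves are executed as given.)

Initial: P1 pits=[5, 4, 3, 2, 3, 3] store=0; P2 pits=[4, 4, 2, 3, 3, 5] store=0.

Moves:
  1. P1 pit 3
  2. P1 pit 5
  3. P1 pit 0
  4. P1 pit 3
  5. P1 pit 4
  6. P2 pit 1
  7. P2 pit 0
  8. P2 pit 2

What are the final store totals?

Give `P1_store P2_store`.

Answer: 8 2

Derivation:
Move 1: P1 pit3 -> P1=[5,4,3,0,4,4](0) P2=[4,4,2,3,3,5](0)
Move 2: P1 pit5 -> P1=[5,4,3,0,4,0](1) P2=[5,5,3,3,3,5](0)
Move 3: P1 pit0 -> P1=[0,5,4,1,5,0](7) P2=[0,5,3,3,3,5](0)
Move 4: P1 pit3 -> P1=[0,5,4,0,6,0](7) P2=[0,5,3,3,3,5](0)
Move 5: P1 pit4 -> P1=[0,5,4,0,0,1](8) P2=[1,6,4,4,3,5](0)
Move 6: P2 pit1 -> P1=[1,5,4,0,0,1](8) P2=[1,0,5,5,4,6](1)
Move 7: P2 pit0 -> P1=[1,5,4,0,0,1](8) P2=[0,1,5,5,4,6](1)
Move 8: P2 pit2 -> P1=[2,5,4,0,0,1](8) P2=[0,1,0,6,5,7](2)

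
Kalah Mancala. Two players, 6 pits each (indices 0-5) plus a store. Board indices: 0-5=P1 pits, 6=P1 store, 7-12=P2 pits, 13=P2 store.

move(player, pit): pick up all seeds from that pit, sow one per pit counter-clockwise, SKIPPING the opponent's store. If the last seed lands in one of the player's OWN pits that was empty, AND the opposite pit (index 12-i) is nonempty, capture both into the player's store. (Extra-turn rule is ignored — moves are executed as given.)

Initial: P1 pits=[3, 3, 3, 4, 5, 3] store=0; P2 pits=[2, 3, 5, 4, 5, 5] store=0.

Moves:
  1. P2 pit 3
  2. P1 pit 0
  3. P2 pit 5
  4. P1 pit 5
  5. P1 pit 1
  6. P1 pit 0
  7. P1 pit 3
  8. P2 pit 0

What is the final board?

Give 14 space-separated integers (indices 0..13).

Answer: 0 0 6 0 9 2 10 0 6 7 2 1 0 2

Derivation:
Move 1: P2 pit3 -> P1=[4,3,3,4,5,3](0) P2=[2,3,5,0,6,6](1)
Move 2: P1 pit0 -> P1=[0,4,4,5,6,3](0) P2=[2,3,5,0,6,6](1)
Move 3: P2 pit5 -> P1=[1,5,5,6,7,3](0) P2=[2,3,5,0,6,0](2)
Move 4: P1 pit5 -> P1=[1,5,5,6,7,0](1) P2=[3,4,5,0,6,0](2)
Move 5: P1 pit1 -> P1=[1,0,6,7,8,1](2) P2=[3,4,5,0,6,0](2)
Move 6: P1 pit0 -> P1=[0,0,6,7,8,1](9) P2=[3,4,5,0,0,0](2)
Move 7: P1 pit3 -> P1=[0,0,6,0,9,2](10) P2=[4,5,6,1,0,0](2)
Move 8: P2 pit0 -> P1=[0,0,6,0,9,2](10) P2=[0,6,7,2,1,0](2)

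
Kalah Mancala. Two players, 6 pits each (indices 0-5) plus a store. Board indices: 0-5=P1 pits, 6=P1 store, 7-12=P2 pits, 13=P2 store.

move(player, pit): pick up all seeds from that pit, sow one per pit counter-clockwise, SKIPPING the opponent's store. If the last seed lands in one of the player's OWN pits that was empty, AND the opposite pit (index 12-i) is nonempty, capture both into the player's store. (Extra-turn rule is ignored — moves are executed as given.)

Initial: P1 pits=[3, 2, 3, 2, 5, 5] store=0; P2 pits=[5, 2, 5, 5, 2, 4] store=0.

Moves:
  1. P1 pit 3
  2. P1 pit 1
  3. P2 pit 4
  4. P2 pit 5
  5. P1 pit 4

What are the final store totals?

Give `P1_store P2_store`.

Move 1: P1 pit3 -> P1=[3,2,3,0,6,6](0) P2=[5,2,5,5,2,4](0)
Move 2: P1 pit1 -> P1=[3,0,4,0,6,6](6) P2=[5,2,0,5,2,4](0)
Move 3: P2 pit4 -> P1=[3,0,4,0,6,6](6) P2=[5,2,0,5,0,5](1)
Move 4: P2 pit5 -> P1=[4,1,5,1,6,6](6) P2=[5,2,0,5,0,0](2)
Move 5: P1 pit4 -> P1=[4,1,5,1,0,7](7) P2=[6,3,1,6,0,0](2)

Answer: 7 2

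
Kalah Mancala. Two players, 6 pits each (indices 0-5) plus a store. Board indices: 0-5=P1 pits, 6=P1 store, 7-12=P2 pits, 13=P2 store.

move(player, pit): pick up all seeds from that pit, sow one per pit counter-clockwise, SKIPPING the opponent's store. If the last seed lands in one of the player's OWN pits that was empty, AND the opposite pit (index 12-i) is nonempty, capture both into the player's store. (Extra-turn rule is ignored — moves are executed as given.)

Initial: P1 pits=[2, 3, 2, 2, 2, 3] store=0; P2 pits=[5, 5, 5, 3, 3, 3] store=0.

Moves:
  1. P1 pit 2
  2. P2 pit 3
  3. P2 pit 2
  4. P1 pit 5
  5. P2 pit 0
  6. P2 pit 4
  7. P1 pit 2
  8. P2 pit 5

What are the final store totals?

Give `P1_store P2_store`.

Answer: 1 5

Derivation:
Move 1: P1 pit2 -> P1=[2,3,0,3,3,3](0) P2=[5,5,5,3,3,3](0)
Move 2: P2 pit3 -> P1=[2,3,0,3,3,3](0) P2=[5,5,5,0,4,4](1)
Move 3: P2 pit2 -> P1=[3,3,0,3,3,3](0) P2=[5,5,0,1,5,5](2)
Move 4: P1 pit5 -> P1=[3,3,0,3,3,0](1) P2=[6,6,0,1,5,5](2)
Move 5: P2 pit0 -> P1=[3,3,0,3,3,0](1) P2=[0,7,1,2,6,6](3)
Move 6: P2 pit4 -> P1=[4,4,1,4,3,0](1) P2=[0,7,1,2,0,7](4)
Move 7: P1 pit2 -> P1=[4,4,0,5,3,0](1) P2=[0,7,1,2,0,7](4)
Move 8: P2 pit5 -> P1=[5,5,1,6,4,1](1) P2=[0,7,1,2,0,0](5)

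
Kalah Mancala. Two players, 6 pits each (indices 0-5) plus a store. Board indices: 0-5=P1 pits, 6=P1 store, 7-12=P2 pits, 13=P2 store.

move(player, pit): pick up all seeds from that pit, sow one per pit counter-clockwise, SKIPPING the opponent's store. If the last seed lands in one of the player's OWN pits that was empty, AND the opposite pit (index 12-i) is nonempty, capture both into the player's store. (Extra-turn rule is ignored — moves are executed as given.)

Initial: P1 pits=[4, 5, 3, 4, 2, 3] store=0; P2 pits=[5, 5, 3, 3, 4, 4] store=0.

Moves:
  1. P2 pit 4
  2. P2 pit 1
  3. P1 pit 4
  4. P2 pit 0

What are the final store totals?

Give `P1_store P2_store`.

Move 1: P2 pit4 -> P1=[5,6,3,4,2,3](0) P2=[5,5,3,3,0,5](1)
Move 2: P2 pit1 -> P1=[5,6,3,4,2,3](0) P2=[5,0,4,4,1,6](2)
Move 3: P1 pit4 -> P1=[5,6,3,4,0,4](1) P2=[5,0,4,4,1,6](2)
Move 4: P2 pit0 -> P1=[5,6,3,4,0,4](1) P2=[0,1,5,5,2,7](2)

Answer: 1 2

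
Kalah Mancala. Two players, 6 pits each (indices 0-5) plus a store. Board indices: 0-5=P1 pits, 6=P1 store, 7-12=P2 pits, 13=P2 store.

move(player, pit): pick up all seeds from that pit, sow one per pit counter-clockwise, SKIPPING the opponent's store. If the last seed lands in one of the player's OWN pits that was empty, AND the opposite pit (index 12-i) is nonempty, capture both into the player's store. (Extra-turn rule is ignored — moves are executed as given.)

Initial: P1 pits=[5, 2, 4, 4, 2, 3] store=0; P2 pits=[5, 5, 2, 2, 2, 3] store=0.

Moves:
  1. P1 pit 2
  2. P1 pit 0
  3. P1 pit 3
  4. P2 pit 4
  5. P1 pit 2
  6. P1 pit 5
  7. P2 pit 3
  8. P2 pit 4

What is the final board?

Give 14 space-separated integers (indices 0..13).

Answer: 0 3 0 0 5 0 7 7 7 1 0 0 6 3

Derivation:
Move 1: P1 pit2 -> P1=[5,2,0,5,3,4](1) P2=[5,5,2,2,2,3](0)
Move 2: P1 pit0 -> P1=[0,3,1,6,4,5](1) P2=[5,5,2,2,2,3](0)
Move 3: P1 pit3 -> P1=[0,3,1,0,5,6](2) P2=[6,6,3,2,2,3](0)
Move 4: P2 pit4 -> P1=[0,3,1,0,5,6](2) P2=[6,6,3,2,0,4](1)
Move 5: P1 pit2 -> P1=[0,3,0,0,5,6](6) P2=[6,6,0,2,0,4](1)
Move 6: P1 pit5 -> P1=[0,3,0,0,5,0](7) P2=[7,7,1,3,1,4](1)
Move 7: P2 pit3 -> P1=[0,3,0,0,5,0](7) P2=[7,7,1,0,2,5](2)
Move 8: P2 pit4 -> P1=[0,3,0,0,5,0](7) P2=[7,7,1,0,0,6](3)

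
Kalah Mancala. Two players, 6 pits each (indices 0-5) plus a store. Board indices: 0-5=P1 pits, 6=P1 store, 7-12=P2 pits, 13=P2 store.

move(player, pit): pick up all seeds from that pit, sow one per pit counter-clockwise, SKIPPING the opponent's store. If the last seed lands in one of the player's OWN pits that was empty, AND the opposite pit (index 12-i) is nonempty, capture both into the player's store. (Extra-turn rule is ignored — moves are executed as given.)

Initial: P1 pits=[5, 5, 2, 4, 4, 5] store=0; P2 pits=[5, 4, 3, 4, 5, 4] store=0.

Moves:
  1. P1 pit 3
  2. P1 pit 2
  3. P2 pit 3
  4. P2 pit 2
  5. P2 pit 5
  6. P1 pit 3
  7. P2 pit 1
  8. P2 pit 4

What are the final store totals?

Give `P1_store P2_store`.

Move 1: P1 pit3 -> P1=[5,5,2,0,5,6](1) P2=[6,4,3,4,5,4](0)
Move 2: P1 pit2 -> P1=[5,5,0,1,6,6](1) P2=[6,4,3,4,5,4](0)
Move 3: P2 pit3 -> P1=[6,5,0,1,6,6](1) P2=[6,4,3,0,6,5](1)
Move 4: P2 pit2 -> P1=[6,5,0,1,6,6](1) P2=[6,4,0,1,7,6](1)
Move 5: P2 pit5 -> P1=[7,6,1,2,7,6](1) P2=[6,4,0,1,7,0](2)
Move 6: P1 pit3 -> P1=[7,6,1,0,8,7](1) P2=[6,4,0,1,7,0](2)
Move 7: P2 pit1 -> P1=[0,6,1,0,8,7](1) P2=[6,0,1,2,8,0](10)
Move 8: P2 pit4 -> P1=[1,7,2,1,9,8](1) P2=[6,0,1,2,0,1](11)

Answer: 1 11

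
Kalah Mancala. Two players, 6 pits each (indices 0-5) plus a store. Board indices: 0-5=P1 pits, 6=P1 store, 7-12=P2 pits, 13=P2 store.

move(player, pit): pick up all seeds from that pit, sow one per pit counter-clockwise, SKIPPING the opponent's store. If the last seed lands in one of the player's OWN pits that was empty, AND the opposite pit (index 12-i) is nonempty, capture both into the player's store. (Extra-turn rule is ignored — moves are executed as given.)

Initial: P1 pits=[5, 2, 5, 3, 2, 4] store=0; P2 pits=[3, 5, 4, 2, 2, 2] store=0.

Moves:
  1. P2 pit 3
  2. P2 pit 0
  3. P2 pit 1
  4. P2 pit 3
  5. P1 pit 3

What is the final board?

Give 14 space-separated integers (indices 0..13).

Answer: 6 2 0 0 3 5 1 0 0 6 0 5 4 7

Derivation:
Move 1: P2 pit3 -> P1=[5,2,5,3,2,4](0) P2=[3,5,4,0,3,3](0)
Move 2: P2 pit0 -> P1=[5,2,0,3,2,4](0) P2=[0,6,5,0,3,3](6)
Move 3: P2 pit1 -> P1=[6,2,0,3,2,4](0) P2=[0,0,6,1,4,4](7)
Move 4: P2 pit3 -> P1=[6,2,0,3,2,4](0) P2=[0,0,6,0,5,4](7)
Move 5: P1 pit3 -> P1=[6,2,0,0,3,5](1) P2=[0,0,6,0,5,4](7)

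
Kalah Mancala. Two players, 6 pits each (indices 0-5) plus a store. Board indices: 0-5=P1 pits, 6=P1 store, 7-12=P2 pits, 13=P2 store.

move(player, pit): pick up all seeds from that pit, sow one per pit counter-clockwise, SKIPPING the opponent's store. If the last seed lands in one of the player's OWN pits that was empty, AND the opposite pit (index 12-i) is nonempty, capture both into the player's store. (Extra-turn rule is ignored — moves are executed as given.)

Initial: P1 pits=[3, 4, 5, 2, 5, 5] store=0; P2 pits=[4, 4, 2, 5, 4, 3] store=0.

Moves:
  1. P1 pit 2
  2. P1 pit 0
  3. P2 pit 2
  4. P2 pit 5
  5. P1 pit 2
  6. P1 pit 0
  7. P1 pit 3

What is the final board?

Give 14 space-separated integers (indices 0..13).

Answer: 0 7 0 0 7 7 2 6 5 0 6 5 0 1

Derivation:
Move 1: P1 pit2 -> P1=[3,4,0,3,6,6](1) P2=[5,4,2,5,4,3](0)
Move 2: P1 pit0 -> P1=[0,5,1,4,6,6](1) P2=[5,4,2,5,4,3](0)
Move 3: P2 pit2 -> P1=[0,5,1,4,6,6](1) P2=[5,4,0,6,5,3](0)
Move 4: P2 pit5 -> P1=[1,6,1,4,6,6](1) P2=[5,4,0,6,5,0](1)
Move 5: P1 pit2 -> P1=[1,6,0,5,6,6](1) P2=[5,4,0,6,5,0](1)
Move 6: P1 pit0 -> P1=[0,7,0,5,6,6](1) P2=[5,4,0,6,5,0](1)
Move 7: P1 pit3 -> P1=[0,7,0,0,7,7](2) P2=[6,5,0,6,5,0](1)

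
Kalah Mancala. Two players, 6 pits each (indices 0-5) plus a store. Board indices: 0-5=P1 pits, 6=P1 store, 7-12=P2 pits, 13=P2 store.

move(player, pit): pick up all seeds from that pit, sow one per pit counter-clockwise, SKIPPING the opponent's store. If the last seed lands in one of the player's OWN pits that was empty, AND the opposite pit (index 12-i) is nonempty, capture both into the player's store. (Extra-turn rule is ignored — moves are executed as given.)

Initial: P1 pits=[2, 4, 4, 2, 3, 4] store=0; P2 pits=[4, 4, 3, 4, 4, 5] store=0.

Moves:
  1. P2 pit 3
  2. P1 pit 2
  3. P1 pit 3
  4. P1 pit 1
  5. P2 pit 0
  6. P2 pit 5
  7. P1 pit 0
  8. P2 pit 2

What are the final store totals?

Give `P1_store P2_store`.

Answer: 2 3

Derivation:
Move 1: P2 pit3 -> P1=[3,4,4,2,3,4](0) P2=[4,4,3,0,5,6](1)
Move 2: P1 pit2 -> P1=[3,4,0,3,4,5](1) P2=[4,4,3,0,5,6](1)
Move 3: P1 pit3 -> P1=[3,4,0,0,5,6](2) P2=[4,4,3,0,5,6](1)
Move 4: P1 pit1 -> P1=[3,0,1,1,6,7](2) P2=[4,4,3,0,5,6](1)
Move 5: P2 pit0 -> P1=[3,0,1,1,6,7](2) P2=[0,5,4,1,6,6](1)
Move 6: P2 pit5 -> P1=[4,1,2,2,7,7](2) P2=[0,5,4,1,6,0](2)
Move 7: P1 pit0 -> P1=[0,2,3,3,8,7](2) P2=[0,5,4,1,6,0](2)
Move 8: P2 pit2 -> P1=[0,2,3,3,8,7](2) P2=[0,5,0,2,7,1](3)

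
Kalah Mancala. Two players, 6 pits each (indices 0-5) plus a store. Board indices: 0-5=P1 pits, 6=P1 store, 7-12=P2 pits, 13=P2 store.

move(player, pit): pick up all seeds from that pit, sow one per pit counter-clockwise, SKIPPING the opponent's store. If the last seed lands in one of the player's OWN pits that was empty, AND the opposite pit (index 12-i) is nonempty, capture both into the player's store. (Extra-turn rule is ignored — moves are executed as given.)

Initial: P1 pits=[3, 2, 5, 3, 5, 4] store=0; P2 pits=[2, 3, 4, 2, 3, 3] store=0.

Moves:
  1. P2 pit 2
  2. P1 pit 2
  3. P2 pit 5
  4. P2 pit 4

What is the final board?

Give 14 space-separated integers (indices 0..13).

Answer: 5 4 1 4 6 5 1 3 3 0 3 0 1 3

Derivation:
Move 1: P2 pit2 -> P1=[3,2,5,3,5,4](0) P2=[2,3,0,3,4,4](1)
Move 2: P1 pit2 -> P1=[3,2,0,4,6,5](1) P2=[3,3,0,3,4,4](1)
Move 3: P2 pit5 -> P1=[4,3,1,4,6,5](1) P2=[3,3,0,3,4,0](2)
Move 4: P2 pit4 -> P1=[5,4,1,4,6,5](1) P2=[3,3,0,3,0,1](3)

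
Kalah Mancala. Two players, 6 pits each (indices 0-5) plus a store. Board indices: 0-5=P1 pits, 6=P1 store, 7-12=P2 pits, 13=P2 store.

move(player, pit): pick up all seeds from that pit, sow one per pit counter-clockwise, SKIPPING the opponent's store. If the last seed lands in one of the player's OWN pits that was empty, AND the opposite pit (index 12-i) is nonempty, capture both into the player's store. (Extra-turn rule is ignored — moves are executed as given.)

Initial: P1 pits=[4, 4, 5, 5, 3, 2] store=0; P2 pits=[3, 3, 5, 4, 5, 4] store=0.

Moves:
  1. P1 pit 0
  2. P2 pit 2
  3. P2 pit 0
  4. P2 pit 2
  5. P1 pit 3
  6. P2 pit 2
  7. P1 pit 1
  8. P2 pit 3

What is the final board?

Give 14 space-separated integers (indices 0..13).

Move 1: P1 pit0 -> P1=[0,5,6,6,4,2](0) P2=[3,3,5,4,5,4](0)
Move 2: P2 pit2 -> P1=[1,5,6,6,4,2](0) P2=[3,3,0,5,6,5](1)
Move 3: P2 pit0 -> P1=[1,5,6,6,4,2](0) P2=[0,4,1,6,6,5](1)
Move 4: P2 pit2 -> P1=[1,5,6,6,4,2](0) P2=[0,4,0,7,6,5](1)
Move 5: P1 pit3 -> P1=[1,5,6,0,5,3](1) P2=[1,5,1,7,6,5](1)
Move 6: P2 pit2 -> P1=[1,5,6,0,5,3](1) P2=[1,5,0,8,6,5](1)
Move 7: P1 pit1 -> P1=[1,0,7,1,6,4](2) P2=[1,5,0,8,6,5](1)
Move 8: P2 pit3 -> P1=[2,1,8,2,7,4](2) P2=[1,5,0,0,7,6](2)

Answer: 2 1 8 2 7 4 2 1 5 0 0 7 6 2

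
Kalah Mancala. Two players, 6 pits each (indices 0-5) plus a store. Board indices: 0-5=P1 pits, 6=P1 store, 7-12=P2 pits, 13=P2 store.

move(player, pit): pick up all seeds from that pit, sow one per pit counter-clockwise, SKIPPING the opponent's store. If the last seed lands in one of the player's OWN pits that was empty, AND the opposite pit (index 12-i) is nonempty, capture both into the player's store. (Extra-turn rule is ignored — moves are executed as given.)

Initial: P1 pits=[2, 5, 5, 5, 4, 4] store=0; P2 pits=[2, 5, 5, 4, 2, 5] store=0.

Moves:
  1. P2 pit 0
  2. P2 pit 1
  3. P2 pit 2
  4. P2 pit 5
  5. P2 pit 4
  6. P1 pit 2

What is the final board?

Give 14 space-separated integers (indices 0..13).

Move 1: P2 pit0 -> P1=[2,5,5,5,4,4](0) P2=[0,6,6,4,2,5](0)
Move 2: P2 pit1 -> P1=[3,5,5,5,4,4](0) P2=[0,0,7,5,3,6](1)
Move 3: P2 pit2 -> P1=[4,6,6,5,4,4](0) P2=[0,0,0,6,4,7](2)
Move 4: P2 pit5 -> P1=[5,7,7,6,5,5](0) P2=[0,0,0,6,4,0](3)
Move 5: P2 pit4 -> P1=[6,8,7,6,5,5](0) P2=[0,0,0,6,0,1](4)
Move 6: P1 pit2 -> P1=[6,8,0,7,6,6](1) P2=[1,1,1,6,0,1](4)

Answer: 6 8 0 7 6 6 1 1 1 1 6 0 1 4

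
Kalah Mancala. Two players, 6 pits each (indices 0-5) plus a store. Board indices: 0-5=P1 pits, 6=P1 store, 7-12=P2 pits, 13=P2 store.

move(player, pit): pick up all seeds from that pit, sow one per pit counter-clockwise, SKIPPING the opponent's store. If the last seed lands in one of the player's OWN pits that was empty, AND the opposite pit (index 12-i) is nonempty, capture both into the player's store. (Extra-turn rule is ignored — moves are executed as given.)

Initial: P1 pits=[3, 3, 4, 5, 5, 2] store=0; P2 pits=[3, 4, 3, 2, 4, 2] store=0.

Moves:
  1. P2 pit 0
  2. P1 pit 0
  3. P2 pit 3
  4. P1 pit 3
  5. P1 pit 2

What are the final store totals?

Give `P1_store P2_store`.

Move 1: P2 pit0 -> P1=[3,3,4,5,5,2](0) P2=[0,5,4,3,4,2](0)
Move 2: P1 pit0 -> P1=[0,4,5,6,5,2](0) P2=[0,5,4,3,4,2](0)
Move 3: P2 pit3 -> P1=[0,4,5,6,5,2](0) P2=[0,5,4,0,5,3](1)
Move 4: P1 pit3 -> P1=[0,4,5,0,6,3](1) P2=[1,6,5,0,5,3](1)
Move 5: P1 pit2 -> P1=[0,4,0,1,7,4](2) P2=[2,6,5,0,5,3](1)

Answer: 2 1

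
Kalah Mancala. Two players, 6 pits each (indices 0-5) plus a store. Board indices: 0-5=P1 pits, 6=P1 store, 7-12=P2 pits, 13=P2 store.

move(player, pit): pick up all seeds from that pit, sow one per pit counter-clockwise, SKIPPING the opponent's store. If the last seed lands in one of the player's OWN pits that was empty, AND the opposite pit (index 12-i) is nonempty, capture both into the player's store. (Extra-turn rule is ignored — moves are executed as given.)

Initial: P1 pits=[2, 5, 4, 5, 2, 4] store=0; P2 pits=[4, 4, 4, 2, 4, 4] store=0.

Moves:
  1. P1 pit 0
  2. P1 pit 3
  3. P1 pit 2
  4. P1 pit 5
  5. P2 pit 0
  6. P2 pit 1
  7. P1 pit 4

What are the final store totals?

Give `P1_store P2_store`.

Move 1: P1 pit0 -> P1=[0,6,5,5,2,4](0) P2=[4,4,4,2,4,4](0)
Move 2: P1 pit3 -> P1=[0,6,5,0,3,5](1) P2=[5,5,4,2,4,4](0)
Move 3: P1 pit2 -> P1=[0,6,0,1,4,6](2) P2=[6,5,4,2,4,4](0)
Move 4: P1 pit5 -> P1=[0,6,0,1,4,0](3) P2=[7,6,5,3,5,4](0)
Move 5: P2 pit0 -> P1=[1,6,0,1,4,0](3) P2=[0,7,6,4,6,5](1)
Move 6: P2 pit1 -> P1=[2,7,0,1,4,0](3) P2=[0,0,7,5,7,6](2)
Move 7: P1 pit4 -> P1=[2,7,0,1,0,1](4) P2=[1,1,7,5,7,6](2)

Answer: 4 2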